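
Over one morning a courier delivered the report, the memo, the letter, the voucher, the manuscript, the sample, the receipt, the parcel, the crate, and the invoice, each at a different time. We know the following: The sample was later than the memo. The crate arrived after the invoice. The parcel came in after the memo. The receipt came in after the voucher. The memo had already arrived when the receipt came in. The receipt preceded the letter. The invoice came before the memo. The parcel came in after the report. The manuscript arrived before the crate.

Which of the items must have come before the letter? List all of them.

the invoice, the memo, the receipt, the voucher

Directly stated before the letter: the receipt.
The invoice reaches the letter via the invoice → the memo → the receipt → the letter.
The memo reaches the letter via the memo → the receipt → the letter.
The voucher reaches the letter via the voucher → the receipt → the letter.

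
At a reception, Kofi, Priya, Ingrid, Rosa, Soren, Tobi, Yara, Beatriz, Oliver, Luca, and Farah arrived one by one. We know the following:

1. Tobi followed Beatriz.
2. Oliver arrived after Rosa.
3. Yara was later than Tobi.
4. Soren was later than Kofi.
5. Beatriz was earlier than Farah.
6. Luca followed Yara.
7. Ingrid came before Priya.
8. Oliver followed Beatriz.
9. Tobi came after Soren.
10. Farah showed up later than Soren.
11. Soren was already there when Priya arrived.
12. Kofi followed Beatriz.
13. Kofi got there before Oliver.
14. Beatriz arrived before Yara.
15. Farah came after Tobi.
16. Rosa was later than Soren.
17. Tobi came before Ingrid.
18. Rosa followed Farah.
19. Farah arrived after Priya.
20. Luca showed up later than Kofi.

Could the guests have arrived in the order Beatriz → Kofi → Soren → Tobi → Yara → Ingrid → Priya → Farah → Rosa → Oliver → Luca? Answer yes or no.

Check each stated constraint against the proposed order — e.g. Beatriz is ahead of Oliver; Kofi is ahead of Luca. Every pair is in the required order; nothing is violated.

yes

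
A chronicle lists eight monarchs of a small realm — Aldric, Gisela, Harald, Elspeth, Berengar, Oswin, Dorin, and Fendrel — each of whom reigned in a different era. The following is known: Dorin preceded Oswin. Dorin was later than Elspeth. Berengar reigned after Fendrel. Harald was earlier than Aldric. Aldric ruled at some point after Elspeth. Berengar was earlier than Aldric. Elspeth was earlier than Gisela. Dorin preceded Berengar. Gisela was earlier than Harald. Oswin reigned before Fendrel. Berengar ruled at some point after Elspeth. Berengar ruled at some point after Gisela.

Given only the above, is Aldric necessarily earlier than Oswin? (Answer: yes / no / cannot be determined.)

Tracing the constraints gives Oswin → Fendrel → Berengar → Aldric, so Oswin must come before Aldric.
That means Aldric cannot be before Oswin.

no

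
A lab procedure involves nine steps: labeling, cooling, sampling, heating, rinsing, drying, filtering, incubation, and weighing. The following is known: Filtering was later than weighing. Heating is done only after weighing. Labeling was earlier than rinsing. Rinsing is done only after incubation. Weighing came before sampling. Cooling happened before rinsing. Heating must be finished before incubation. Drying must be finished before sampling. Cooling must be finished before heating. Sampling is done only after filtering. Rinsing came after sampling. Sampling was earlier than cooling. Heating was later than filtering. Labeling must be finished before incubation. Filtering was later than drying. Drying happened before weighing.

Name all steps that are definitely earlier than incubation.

cooling, drying, filtering, heating, labeling, sampling, weighing

Directly stated before incubation: heating and labeling.
Cooling reaches incubation via cooling → heating → incubation.
Drying reaches incubation via drying → weighing → heating → incubation.
Filtering reaches incubation via filtering → heating → incubation.
Likewise sampling and weighing each reach incubation by chaining the stated constraints.
No chain forces rinsing ahead of incubation.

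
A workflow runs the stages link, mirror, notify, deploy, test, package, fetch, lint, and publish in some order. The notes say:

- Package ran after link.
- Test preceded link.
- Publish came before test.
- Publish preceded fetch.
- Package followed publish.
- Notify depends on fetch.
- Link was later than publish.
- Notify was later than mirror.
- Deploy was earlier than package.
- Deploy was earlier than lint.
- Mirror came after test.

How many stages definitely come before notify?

4

Directly stated before notify: fetch and mirror.
Publish reaches notify via publish → fetch → notify.
Test reaches notify via test → mirror → notify.
That's fetch, mirror, publish, and test — 4 in all.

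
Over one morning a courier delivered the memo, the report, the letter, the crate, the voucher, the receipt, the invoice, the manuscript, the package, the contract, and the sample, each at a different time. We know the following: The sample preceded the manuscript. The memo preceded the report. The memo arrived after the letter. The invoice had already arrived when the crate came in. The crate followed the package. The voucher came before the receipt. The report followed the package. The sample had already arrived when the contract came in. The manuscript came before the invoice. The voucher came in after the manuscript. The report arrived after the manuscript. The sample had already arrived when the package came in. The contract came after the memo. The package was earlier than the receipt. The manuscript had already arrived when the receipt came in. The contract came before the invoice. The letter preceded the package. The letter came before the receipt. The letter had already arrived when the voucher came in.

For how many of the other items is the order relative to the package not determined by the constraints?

Forced before the package: the letter and the sample; forced after the package: the crate, the receipt, and the report.
That leaves the contract, the invoice, the manuscript, the memo, and the voucher with no forced order relative to the package — 5.

5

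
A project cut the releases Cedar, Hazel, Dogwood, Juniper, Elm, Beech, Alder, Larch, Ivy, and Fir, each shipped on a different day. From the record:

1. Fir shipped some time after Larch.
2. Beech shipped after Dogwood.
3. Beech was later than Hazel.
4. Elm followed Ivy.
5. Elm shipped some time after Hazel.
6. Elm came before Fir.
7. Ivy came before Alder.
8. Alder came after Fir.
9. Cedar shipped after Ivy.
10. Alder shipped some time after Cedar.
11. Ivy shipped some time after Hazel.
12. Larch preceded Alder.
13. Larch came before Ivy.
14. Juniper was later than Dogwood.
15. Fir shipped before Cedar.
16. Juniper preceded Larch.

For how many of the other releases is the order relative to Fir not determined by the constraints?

Forced before Fir: Dogwood, Elm, Hazel, Ivy, Juniper, and Larch; forced after Fir: Alder and Cedar.
That leaves Beech with no forced order relative to Fir — 1.

1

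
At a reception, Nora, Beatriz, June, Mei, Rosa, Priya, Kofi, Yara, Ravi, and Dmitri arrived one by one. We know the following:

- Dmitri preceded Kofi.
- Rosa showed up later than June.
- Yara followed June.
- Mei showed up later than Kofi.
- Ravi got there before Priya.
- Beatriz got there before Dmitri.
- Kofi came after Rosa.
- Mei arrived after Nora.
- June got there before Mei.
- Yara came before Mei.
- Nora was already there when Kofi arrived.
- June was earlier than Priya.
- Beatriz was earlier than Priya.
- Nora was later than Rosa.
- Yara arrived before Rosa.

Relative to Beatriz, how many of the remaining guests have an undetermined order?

5

Forced after Beatriz: Dmitri, Kofi, Mei, and Priya.
That leaves June, Nora, Ravi, Rosa, and Yara with no forced order relative to Beatriz — 5.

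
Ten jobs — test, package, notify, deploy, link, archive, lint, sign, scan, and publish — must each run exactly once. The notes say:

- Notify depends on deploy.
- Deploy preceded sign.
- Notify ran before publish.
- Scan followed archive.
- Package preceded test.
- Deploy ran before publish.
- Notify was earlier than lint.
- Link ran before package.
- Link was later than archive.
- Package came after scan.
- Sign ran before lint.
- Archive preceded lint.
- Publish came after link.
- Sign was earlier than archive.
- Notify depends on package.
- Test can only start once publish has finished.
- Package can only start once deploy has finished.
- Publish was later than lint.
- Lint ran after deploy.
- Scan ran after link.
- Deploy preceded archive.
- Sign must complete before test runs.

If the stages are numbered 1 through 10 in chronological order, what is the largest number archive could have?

3

Archive must come before link, lint, notify, package, publish, scan, and test — 7 stages forced after it.
Everything else can be placed before archive in some valid order, so archive can sit as late as position 10 − 7 = 3.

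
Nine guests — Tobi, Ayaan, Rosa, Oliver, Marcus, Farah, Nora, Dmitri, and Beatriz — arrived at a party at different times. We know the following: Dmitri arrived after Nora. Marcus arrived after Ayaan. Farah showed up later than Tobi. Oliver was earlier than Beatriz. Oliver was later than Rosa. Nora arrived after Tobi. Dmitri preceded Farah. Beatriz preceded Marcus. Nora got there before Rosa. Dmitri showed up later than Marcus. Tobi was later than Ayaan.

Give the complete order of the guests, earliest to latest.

Ayaan, Tobi, Nora, Rosa, Oliver, Beatriz, Marcus, Dmitri, Farah

The constraints fix every adjacent pair, so only one ordering works:
Ayaan → Tobi → Nora → Rosa → Oliver → Beatriz → Marcus → Dmitri → Farah.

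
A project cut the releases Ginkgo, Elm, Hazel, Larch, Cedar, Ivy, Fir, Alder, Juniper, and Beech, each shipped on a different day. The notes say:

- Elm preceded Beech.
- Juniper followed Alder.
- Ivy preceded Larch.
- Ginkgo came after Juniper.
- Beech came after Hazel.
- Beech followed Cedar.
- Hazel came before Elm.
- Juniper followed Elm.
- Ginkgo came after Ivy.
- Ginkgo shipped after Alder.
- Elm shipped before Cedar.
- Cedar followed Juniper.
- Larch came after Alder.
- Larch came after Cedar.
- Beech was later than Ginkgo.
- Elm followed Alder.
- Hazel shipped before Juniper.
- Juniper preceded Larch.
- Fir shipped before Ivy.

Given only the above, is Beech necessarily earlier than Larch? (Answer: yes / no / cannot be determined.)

cannot be determined

No chain of stated constraints runs from Beech to Larch, and none runs from Larch to Beech either.
So the relative order of Beech and Larch is not fixed by the given facts.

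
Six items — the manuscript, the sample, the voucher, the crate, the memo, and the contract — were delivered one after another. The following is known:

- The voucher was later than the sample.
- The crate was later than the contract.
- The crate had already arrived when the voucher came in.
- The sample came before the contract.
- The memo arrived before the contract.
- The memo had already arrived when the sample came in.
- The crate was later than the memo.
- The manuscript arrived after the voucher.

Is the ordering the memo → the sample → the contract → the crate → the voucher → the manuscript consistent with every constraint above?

Check each stated constraint against the proposed order — e.g. the sample is ahead of the voucher; the memo is ahead of the crate. Every pair is in the required order; nothing is violated.

yes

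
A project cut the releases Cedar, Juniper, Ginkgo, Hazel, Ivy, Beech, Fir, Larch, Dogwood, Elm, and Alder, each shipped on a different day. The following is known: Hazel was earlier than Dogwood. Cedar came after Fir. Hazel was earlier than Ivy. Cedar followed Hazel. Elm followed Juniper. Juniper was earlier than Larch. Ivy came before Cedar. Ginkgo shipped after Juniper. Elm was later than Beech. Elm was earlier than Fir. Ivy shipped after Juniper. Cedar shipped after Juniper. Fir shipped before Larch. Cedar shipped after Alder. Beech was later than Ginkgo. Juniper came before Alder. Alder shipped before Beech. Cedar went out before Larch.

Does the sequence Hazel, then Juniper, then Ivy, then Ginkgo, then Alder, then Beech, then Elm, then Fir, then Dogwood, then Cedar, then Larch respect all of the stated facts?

yes

Check each stated constraint against the proposed order — e.g. Juniper is ahead of Larch; Hazel is ahead of Cedar. Every pair is in the required order; nothing is violated.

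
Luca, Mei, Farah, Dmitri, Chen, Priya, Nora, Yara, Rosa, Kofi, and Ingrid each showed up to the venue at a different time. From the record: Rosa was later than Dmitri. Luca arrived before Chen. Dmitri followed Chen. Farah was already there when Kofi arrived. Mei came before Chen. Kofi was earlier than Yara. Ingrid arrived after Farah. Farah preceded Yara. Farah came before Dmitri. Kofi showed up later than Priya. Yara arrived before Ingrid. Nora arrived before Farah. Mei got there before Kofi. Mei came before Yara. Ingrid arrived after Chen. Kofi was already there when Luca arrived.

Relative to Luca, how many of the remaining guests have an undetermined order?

Forced before Luca: Farah, Kofi, Mei, Nora, and Priya; forced after Luca: Chen, Dmitri, Ingrid, and Rosa.
That leaves Yara with no forced order relative to Luca — 1.

1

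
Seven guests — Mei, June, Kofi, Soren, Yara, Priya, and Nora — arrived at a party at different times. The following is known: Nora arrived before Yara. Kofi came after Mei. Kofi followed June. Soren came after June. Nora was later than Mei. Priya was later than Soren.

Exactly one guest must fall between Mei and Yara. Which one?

Nora

Tracing the constraints gives Mei → Nora → Yara, so Nora sits after Mei and before Yara.
No other guest is forced both after Mei and before Yara.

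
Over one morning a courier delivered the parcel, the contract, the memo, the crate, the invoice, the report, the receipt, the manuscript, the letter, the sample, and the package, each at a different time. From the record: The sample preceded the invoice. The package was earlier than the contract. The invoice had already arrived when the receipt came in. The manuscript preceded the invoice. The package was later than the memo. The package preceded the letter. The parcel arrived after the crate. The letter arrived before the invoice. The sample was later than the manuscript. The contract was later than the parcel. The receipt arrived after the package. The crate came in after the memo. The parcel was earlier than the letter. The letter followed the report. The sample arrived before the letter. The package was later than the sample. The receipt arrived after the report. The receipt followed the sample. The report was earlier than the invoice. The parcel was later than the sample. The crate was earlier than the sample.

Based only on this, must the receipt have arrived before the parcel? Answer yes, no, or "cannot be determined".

Tracing the constraints gives the parcel → the letter → the invoice → the receipt, so the parcel must come before the receipt.
That means the receipt cannot be before the parcel.

no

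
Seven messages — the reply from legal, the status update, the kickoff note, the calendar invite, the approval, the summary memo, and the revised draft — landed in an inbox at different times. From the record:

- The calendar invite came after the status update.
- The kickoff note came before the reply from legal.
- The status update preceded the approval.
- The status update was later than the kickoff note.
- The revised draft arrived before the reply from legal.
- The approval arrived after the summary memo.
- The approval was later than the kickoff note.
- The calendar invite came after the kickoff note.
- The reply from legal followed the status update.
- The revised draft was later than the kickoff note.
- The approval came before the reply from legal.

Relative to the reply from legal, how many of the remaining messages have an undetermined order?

Forced before the reply from legal: the approval, the kickoff note, the revised draft, the status update, and the summary memo.
That leaves the calendar invite with no forced order relative to the reply from legal — 1.

1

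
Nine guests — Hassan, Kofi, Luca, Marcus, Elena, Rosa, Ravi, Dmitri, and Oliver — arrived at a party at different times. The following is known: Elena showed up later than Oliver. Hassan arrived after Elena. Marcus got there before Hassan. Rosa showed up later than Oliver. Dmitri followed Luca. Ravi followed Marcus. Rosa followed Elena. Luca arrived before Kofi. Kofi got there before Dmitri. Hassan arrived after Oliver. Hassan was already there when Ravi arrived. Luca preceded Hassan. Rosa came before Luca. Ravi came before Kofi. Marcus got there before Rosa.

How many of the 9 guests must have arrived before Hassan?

5

Directly stated before Hassan: Elena, Luca, Marcus, and Oliver.
Rosa reaches Hassan via Rosa → Luca → Hassan.
No chain forces Dmitri (or any of the others) ahead of Hassan.
That's Elena, Luca, Marcus, Oliver, and Rosa — 5 in all.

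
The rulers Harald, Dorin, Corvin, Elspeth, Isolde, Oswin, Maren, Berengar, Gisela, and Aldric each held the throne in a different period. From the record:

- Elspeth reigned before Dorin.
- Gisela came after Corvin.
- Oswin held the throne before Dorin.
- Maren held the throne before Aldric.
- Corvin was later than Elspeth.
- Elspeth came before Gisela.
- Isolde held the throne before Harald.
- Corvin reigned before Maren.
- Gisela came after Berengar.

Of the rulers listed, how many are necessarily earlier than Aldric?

3

Directly stated before Aldric: Maren.
Corvin reaches Aldric via Corvin → Maren → Aldric.
Elspeth reaches Aldric via Elspeth → Corvin → Maren → Aldric.
That's Corvin, Elspeth, and Maren — 3 in all.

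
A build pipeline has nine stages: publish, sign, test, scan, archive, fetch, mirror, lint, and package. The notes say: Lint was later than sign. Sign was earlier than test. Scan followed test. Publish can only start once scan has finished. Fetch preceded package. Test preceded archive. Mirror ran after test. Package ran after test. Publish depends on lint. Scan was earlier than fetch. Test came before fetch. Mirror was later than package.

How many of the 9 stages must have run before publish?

4

Directly stated before publish: lint and scan.
Sign reaches publish via sign → lint → publish.
Test reaches publish via test → scan → publish.
That's lint, scan, sign, and test — 4 in all.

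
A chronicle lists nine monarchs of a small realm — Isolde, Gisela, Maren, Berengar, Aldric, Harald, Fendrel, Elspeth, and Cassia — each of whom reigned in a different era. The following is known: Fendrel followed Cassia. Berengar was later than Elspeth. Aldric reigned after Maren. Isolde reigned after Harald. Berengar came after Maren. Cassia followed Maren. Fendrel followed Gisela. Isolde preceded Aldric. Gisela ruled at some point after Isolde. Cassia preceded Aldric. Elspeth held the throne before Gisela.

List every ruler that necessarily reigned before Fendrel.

Cassia, Elspeth, Gisela, Harald, Isolde, Maren

Directly stated before Fendrel: Cassia and Gisela.
Elspeth reaches Fendrel via Elspeth → Gisela → Fendrel.
Harald reaches Fendrel via Harald → Isolde → Gisela → Fendrel.
Isolde reaches Fendrel via Isolde → Gisela → Fendrel.
Likewise Maren reaches Fendrel by chaining the stated constraints.
No chain forces Aldric (or any of the others) ahead of Fendrel.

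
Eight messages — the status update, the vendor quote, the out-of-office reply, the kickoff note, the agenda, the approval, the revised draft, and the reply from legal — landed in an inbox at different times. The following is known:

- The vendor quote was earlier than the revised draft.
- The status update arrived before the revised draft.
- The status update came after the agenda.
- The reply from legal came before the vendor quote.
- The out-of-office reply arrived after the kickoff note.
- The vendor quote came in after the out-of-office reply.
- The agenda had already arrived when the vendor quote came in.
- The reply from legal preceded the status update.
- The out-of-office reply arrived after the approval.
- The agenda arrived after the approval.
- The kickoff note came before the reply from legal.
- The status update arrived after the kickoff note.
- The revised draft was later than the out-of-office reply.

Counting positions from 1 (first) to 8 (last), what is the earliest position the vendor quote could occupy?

6

The agenda, the approval, the kickoff note, the out-of-office reply, and the reply from legal must all come before the vendor quote — 5 forced predecessors.
Nothing else is forced ahead of the vendor quote, so its earliest slot is position 5 + 1 = 6.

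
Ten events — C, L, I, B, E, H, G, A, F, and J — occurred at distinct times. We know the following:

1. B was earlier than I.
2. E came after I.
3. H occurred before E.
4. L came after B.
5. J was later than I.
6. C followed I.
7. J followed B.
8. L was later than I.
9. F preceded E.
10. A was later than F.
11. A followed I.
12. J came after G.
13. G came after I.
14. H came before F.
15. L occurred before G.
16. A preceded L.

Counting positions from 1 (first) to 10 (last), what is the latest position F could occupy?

5

F must come before A, E, G, J, and L — 5 events forced after it.
Everything else can be placed before F in some valid order, so F can sit as late as position 10 − 5 = 5.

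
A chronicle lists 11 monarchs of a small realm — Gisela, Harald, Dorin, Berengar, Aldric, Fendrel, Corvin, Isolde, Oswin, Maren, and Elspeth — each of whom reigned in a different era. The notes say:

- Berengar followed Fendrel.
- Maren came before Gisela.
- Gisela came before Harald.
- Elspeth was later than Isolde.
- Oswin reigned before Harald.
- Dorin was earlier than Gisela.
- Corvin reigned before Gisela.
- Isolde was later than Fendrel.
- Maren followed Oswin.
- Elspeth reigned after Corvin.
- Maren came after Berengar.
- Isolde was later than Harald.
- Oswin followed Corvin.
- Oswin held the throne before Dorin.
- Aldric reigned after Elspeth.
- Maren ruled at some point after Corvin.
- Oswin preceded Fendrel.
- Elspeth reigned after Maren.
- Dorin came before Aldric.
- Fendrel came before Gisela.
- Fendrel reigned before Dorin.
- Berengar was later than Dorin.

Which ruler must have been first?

Corvin has a chain of constraints placing them before every other ruler, so Corvin must be first.

Corvin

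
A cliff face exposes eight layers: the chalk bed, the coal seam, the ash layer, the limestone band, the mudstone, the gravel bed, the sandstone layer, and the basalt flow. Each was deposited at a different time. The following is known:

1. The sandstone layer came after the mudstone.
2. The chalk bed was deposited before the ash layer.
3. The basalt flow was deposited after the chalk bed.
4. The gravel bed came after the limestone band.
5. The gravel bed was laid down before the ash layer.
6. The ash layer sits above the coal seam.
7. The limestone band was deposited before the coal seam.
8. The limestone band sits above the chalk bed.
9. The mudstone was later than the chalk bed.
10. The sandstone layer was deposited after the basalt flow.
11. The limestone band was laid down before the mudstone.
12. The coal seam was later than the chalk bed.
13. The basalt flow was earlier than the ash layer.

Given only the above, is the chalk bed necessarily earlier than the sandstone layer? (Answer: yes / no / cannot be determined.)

yes

Chain the constraints: the chalk bed → the mudstone → the sandstone layer. Each link is directly stated, so the chalk bed comes before the sandstone layer.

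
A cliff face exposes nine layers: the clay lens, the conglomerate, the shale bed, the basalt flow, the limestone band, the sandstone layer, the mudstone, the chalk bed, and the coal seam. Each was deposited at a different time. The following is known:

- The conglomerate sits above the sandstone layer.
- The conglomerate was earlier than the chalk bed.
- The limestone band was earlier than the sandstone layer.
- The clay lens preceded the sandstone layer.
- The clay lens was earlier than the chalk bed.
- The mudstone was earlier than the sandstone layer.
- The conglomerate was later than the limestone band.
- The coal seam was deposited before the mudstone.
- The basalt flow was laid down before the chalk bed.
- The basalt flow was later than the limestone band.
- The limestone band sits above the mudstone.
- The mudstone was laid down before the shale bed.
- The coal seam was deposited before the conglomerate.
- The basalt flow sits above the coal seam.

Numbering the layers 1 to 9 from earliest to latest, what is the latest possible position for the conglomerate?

8

The conglomerate must come before the chalk bed — 1 layer forced after it.
Everything else can be placed before the conglomerate in some valid order, so the conglomerate can sit as late as position 9 − 1 = 8.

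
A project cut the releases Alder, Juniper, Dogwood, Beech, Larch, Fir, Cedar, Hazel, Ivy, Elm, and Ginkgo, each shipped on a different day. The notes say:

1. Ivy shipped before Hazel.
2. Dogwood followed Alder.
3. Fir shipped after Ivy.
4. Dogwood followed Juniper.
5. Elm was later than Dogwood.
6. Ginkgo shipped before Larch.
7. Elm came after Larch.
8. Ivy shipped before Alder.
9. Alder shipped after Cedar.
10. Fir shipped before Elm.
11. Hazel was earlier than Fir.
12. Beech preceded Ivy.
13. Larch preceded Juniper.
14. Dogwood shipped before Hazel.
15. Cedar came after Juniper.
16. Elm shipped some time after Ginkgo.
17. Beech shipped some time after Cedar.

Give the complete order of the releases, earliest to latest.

The constraints fix every adjacent pair, so only one ordering works:
Ginkgo → Larch → Juniper → Cedar → Beech → Ivy → Alder → Dogwood → Hazel → Fir → Elm.

Ginkgo, Larch, Juniper, Cedar, Beech, Ivy, Alder, Dogwood, Hazel, Fir, Elm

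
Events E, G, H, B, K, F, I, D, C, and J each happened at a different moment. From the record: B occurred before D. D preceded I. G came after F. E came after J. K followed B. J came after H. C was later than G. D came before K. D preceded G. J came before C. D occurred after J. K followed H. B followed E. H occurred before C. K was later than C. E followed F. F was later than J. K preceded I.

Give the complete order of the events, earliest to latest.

H, J, F, E, B, D, G, C, K, I

The constraints fix every adjacent pair, so only one ordering works:
H → J → F → E → B → D → G → C → K → I.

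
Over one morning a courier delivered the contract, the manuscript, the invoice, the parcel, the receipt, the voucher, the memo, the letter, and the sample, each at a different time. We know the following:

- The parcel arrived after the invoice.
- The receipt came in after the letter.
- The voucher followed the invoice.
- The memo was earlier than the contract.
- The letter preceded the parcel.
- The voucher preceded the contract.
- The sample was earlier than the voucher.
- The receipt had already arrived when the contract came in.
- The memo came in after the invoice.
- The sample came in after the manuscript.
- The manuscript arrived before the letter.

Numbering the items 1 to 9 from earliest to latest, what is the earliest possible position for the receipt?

3

The letter and the manuscript must both come before the receipt — 2 forced predecessors.
Nothing else is forced ahead of the receipt, so its earliest slot is position 2 + 1 = 3.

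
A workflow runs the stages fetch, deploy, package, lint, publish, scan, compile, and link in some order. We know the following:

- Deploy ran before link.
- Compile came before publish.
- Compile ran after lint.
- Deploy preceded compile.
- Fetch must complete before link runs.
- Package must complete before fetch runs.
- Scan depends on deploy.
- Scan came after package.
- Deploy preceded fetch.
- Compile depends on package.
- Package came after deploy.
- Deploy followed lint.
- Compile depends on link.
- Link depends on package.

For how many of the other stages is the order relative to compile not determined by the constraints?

1

Forced before compile: deploy, fetch, link, lint, and package; forced after compile: publish.
That leaves scan with no forced order relative to compile — 1.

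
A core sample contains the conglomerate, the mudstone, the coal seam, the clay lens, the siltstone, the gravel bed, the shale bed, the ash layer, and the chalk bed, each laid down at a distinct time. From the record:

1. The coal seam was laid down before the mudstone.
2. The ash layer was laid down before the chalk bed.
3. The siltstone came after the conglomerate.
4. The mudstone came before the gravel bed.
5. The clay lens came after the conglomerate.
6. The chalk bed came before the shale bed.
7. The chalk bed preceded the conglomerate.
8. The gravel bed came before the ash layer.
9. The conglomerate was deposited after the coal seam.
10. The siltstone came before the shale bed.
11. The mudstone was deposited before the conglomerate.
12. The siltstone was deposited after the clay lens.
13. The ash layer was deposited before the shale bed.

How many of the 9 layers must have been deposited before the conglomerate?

5

Directly stated before the conglomerate: the chalk bed, the coal seam, and the mudstone.
The ash layer reaches the conglomerate via the ash layer → the chalk bed → the conglomerate.
The gravel bed reaches the conglomerate via the gravel bed → the ash layer → the chalk bed → the conglomerate.
That's the ash layer, the chalk bed, the coal seam, the gravel bed, and the mudstone — 5 in all.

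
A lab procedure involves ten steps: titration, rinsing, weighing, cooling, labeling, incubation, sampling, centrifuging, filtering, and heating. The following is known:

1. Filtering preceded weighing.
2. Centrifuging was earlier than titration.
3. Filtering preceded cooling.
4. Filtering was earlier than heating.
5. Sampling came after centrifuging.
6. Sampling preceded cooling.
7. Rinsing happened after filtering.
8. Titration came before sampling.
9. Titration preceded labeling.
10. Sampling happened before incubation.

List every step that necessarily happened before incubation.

centrifuging, sampling, titration

Directly stated before incubation: sampling.
Centrifuging reaches incubation via centrifuging → sampling → incubation.
Titration reaches incubation via titration → sampling → incubation.
No chain forces filtering (or any of the others) ahead of incubation.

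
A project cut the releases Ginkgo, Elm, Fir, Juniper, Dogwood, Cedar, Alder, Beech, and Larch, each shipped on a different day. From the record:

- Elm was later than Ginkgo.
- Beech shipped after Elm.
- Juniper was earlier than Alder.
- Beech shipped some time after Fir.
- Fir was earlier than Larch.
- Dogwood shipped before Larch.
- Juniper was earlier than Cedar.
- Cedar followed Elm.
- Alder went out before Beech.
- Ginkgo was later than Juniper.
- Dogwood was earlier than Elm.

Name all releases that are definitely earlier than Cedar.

Dogwood, Elm, Ginkgo, Juniper

Directly stated before Cedar: Elm and Juniper.
Dogwood reaches Cedar via Dogwood → Elm → Cedar.
Ginkgo reaches Cedar via Ginkgo → Elm → Cedar.
No chain forces Fir (or any of the others) ahead of Cedar.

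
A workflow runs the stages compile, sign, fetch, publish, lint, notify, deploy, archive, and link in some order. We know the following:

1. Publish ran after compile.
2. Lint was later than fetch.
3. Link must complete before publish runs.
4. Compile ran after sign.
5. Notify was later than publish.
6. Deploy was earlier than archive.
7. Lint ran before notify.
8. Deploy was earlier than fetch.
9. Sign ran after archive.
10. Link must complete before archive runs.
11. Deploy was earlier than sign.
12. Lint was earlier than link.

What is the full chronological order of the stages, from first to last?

The constraints fix every adjacent pair, so only one ordering works:
deploy → fetch → lint → link → archive → sign → compile → publish → notify.

deploy, fetch, lint, link, archive, sign, compile, publish, notify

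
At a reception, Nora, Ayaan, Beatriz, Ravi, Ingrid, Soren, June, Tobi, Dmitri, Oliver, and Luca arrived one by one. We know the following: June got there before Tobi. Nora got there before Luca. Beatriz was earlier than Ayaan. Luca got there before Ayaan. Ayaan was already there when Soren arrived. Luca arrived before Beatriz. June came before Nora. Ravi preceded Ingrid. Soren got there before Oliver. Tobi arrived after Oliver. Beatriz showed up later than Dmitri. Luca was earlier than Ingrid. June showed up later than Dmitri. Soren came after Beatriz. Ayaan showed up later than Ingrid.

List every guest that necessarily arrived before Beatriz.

Directly stated before Beatriz: Dmitri and Luca.
June reaches Beatriz via June → Nora → Luca → Beatriz.
Nora reaches Beatriz via Nora → Luca → Beatriz.

Dmitri, June, Luca, Nora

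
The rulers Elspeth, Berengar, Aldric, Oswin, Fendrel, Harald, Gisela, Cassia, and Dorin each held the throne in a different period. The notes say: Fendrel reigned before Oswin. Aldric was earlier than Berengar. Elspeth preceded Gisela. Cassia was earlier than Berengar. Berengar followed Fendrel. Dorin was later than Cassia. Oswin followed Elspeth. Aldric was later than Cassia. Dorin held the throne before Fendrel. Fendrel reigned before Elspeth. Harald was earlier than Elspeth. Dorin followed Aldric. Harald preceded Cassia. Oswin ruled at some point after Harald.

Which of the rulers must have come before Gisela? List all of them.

Directly stated before Gisela: Elspeth.
Aldric reaches Gisela via Aldric → Dorin → Fendrel → Elspeth → Gisela.
Cassia reaches Gisela via Cassia → Dorin → Fendrel → Elspeth → Gisela.
Dorin reaches Gisela via Dorin → Fendrel → Elspeth → Gisela.
Likewise Fendrel and Harald each reach Gisela by chaining the stated constraints.

Aldric, Cassia, Dorin, Elspeth, Fendrel, Harald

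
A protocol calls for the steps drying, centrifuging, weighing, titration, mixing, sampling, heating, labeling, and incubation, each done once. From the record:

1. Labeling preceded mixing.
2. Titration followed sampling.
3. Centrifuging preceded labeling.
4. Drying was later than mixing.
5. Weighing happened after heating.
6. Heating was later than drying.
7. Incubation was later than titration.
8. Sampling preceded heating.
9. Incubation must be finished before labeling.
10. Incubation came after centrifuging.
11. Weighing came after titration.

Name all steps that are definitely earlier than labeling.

centrifuging, incubation, sampling, titration

Directly stated before labeling: centrifuging and incubation.
Sampling reaches labeling via sampling → titration → incubation → labeling.
Titration reaches labeling via titration → incubation → labeling.
No chain forces mixing (or any of the others) ahead of labeling.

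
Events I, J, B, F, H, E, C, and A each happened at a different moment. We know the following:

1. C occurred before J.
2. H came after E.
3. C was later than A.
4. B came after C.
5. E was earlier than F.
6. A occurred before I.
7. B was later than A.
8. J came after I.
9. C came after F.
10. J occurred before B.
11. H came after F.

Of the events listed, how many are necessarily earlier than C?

3

Directly stated before C: A and F.
E reaches C via E → F → C.
That's A, E, and F — 3 in all.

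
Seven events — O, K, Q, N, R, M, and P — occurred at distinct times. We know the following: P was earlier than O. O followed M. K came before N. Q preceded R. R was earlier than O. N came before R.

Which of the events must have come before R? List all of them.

K, N, Q

Directly stated before R: N and Q.
K reaches R via K → N → R.
No chain forces M (or any of the others) ahead of R.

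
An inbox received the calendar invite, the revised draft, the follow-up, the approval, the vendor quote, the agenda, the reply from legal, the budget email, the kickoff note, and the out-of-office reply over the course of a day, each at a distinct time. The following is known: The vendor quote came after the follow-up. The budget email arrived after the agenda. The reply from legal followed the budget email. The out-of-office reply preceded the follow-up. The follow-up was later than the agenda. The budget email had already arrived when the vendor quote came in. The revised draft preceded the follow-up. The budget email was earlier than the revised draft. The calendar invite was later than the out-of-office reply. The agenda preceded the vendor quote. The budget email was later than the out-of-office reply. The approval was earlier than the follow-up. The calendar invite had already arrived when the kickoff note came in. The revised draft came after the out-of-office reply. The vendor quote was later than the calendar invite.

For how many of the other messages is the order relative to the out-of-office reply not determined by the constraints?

Forced after the out-of-office reply: the budget email, the calendar invite, the follow-up, the kickoff note, the reply from legal, the revised draft, and the vendor quote.
That leaves the agenda and the approval with no forced order relative to the out-of-office reply — 2.

2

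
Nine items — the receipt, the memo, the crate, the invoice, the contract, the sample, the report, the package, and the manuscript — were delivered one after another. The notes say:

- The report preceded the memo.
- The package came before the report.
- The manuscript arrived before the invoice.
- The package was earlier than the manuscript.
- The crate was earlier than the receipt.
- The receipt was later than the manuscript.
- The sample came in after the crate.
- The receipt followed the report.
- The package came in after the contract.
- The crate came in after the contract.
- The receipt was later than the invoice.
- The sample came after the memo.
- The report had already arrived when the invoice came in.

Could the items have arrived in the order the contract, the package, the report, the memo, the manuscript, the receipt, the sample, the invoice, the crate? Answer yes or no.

no

The constraints require the crate before the sample, but in the proposed sequence the sample appears ahead of the crate. That one violation is enough.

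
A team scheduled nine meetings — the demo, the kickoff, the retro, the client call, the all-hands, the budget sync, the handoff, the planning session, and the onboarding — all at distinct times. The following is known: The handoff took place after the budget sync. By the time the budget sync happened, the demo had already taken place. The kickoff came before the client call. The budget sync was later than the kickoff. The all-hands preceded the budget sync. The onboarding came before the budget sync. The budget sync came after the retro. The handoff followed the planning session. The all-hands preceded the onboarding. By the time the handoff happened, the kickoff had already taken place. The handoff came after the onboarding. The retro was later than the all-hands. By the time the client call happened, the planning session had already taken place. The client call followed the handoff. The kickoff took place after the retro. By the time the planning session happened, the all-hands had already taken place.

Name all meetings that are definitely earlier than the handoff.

Directly stated before the handoff: the budget sync, the kickoff, the onboarding, and the planning session.
The all-hands reaches the handoff via the all-hands → the onboarding → the handoff.
The demo reaches the handoff via the demo → the budget sync → the handoff.
The retro reaches the handoff via the retro → the kickoff → the handoff.
No chain forces the client call ahead of the handoff.

the all-hands, the budget sync, the demo, the kickoff, the onboarding, the planning session, the retro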